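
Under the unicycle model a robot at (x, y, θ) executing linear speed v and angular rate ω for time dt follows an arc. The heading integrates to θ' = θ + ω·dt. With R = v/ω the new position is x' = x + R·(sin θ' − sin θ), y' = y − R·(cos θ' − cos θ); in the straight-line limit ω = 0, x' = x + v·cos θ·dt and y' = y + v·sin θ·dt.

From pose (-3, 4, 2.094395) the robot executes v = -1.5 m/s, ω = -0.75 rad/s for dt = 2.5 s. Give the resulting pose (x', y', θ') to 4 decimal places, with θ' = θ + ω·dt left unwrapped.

(-4.2968, 1.0479, 0.2194)

θ' = 2.0944 + -0.75·2.5 = 0.2194
R = v/ω = -1.5/-0.75 = 2.0000
x' = -3 + 2.0000·(sin 0.2194 − sin 2.0944) = -4.2968
y' = 4 − 2.0000·(cos 0.2194 − cos 2.0944) = 1.0479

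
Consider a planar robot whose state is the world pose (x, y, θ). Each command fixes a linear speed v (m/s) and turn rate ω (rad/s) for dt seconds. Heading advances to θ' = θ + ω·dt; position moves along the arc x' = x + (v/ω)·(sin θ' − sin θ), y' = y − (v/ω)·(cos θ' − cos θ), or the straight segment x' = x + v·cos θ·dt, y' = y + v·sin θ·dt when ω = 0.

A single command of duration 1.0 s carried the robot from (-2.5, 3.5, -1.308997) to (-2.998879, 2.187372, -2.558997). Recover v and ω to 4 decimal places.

Δθ = -2.558997 − -1.308997 = -1.250000
ω = Δθ/dt = -1.250000/1.0 = -1.2500
R = −Δy/(cos θ' − cos θ) = -1.2000
v = R·ω = -1.2000·-1.2500 = 1.5000

v = 1.5000, ω = -1.2500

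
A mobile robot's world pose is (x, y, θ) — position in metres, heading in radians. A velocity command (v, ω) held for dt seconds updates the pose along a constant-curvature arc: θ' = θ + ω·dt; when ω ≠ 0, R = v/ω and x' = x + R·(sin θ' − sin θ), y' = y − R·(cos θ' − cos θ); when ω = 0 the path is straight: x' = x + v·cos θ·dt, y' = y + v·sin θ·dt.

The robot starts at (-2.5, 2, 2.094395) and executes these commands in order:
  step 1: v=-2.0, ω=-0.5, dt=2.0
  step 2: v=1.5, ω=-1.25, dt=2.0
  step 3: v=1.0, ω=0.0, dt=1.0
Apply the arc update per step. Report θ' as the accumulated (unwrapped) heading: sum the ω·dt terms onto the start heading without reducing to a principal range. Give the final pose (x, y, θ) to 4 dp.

(0.0050, -3.1737, -1.4056)

step 1: θ'=1.0944 (R=4.0000) → pose (-2.4095, -1.8343, 1.0944)
step 2: θ'=-1.4056 (R=-1.2000) → pose (-0.1595, -2.1873, -1.4056)
step 3: θ'=-1.4056 (straight) → pose (0.0050, -3.1737, -1.4056)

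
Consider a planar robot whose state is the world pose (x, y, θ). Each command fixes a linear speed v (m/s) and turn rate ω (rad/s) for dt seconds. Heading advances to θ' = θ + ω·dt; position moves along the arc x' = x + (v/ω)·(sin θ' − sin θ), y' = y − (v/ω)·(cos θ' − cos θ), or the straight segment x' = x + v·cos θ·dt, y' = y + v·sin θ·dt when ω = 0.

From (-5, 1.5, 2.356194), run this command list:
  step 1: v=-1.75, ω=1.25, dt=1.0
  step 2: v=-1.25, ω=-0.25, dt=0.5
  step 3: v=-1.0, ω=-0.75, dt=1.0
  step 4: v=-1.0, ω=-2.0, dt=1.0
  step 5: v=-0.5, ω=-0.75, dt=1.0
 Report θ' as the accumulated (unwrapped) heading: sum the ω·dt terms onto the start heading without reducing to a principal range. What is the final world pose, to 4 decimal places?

step 1: θ'=3.6062 (R=-1.4000) → pose (-3.3828, 1.2383, 3.6062)
step 2: θ'=3.4812 (R=5.0000) → pose (-2.8080, 1.4828, 3.4812)
step 3: θ'=2.7312 (R=1.3333) → pose (-1.8319, 1.4482, 2.7312)
step 4: θ'=0.7312 (R=0.5000) → pose (-1.6975, 0.6175, 0.7312)
step 5: θ'=-0.0188 (R=0.6667) → pose (-2.1552, 0.4473, -0.0188)

(-2.1552, 0.4473, -0.0188)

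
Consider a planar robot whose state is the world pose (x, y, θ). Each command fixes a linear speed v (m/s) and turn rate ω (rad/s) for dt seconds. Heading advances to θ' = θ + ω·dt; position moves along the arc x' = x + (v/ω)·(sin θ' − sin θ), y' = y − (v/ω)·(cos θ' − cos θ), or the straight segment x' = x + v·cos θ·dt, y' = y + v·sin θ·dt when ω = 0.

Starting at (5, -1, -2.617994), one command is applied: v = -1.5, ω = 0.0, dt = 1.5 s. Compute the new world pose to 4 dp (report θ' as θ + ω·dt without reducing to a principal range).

(6.9486, 0.1250, -2.6180)

θ' = -2.6180 + 0.0·1.5 = -2.6180
ω = 0 → straight: x' = 5 + -1.5·cos(-2.6180)·1.5 = 6.9486
y' = -1 + -1.5·sin(-2.6180)·1.5 = 0.1250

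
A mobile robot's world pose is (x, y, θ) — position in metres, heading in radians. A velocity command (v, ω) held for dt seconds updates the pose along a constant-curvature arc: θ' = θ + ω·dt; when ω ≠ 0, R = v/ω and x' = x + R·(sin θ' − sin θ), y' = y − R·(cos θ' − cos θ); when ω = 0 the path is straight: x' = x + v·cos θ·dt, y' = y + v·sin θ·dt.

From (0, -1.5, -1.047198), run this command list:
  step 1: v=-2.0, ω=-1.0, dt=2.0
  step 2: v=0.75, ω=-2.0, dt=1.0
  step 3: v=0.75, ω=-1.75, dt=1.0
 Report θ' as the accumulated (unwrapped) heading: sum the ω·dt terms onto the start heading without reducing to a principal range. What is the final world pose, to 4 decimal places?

(1.7695, 2.2200, -6.7972)

step 1: θ'=-3.0472 (R=2.0000) → pose (1.5435, 1.4911, -3.0472)
step 2: θ'=-5.0472 (R=-0.3750) → pose (1.1540, 1.9876, -5.0472)
step 3: θ'=-6.7972 (R=-0.4286) → pose (1.7695, 2.2200, -6.7972)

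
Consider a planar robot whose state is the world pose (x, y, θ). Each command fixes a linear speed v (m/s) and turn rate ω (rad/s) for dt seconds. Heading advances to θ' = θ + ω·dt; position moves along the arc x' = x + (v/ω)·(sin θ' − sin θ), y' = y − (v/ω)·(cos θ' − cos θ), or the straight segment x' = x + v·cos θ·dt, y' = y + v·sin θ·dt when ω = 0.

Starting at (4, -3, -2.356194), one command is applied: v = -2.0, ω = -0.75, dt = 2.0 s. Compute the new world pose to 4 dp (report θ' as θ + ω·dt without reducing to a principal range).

θ' = -2.3562 + -0.75·2.0 = -3.8562
R = v/ω = -2.0/-0.75 = 2.6667
x' = 4 + 2.6667·(sin -3.8562 − sin -2.3562) = 7.6331
y' = -3 − 2.6667·(cos -3.8562 − cos -2.3562) = -2.8713

(7.6331, -2.8713, -3.8562)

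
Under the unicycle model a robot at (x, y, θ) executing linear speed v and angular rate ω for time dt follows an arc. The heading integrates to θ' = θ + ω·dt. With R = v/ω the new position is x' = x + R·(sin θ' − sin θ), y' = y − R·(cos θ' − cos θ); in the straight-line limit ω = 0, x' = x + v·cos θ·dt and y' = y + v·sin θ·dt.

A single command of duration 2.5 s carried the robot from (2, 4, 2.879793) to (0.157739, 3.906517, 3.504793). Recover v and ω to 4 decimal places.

Δθ = 3.504793 − 2.879793 = 0.625000
ω = Δθ/dt = 0.625000/2.5 = 0.2500
R = Δx/(sin θ' − sin θ) = 3.0000
v = R·ω = 3.0000·0.2500 = 0.7500

v = 0.7500, ω = 0.2500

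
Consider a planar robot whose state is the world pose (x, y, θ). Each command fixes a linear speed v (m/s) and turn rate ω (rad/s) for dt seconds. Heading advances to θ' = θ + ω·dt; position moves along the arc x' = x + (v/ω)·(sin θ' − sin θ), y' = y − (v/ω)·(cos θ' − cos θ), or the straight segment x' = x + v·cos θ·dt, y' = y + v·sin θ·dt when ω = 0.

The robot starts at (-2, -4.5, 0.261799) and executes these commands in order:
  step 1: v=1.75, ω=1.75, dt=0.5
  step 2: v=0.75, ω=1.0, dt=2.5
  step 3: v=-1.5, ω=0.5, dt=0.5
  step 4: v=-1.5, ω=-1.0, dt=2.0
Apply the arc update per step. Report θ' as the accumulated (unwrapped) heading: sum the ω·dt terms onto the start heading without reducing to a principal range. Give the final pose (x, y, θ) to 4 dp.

step 1: θ'=1.1368 (R=1.0000) → pose (-1.3515, -3.9546, 1.1368)
step 2: θ'=3.6368 (R=0.7500) → pose (-2.3884, -2.9793, 3.6368)
step 3: θ'=3.8868 (R=-3.0000) → pose (-1.7797, -2.5445, 3.8868)
step 4: θ'=1.8868 (R=1.5000) → pose (0.6632, -3.1808, 1.8868)

(0.6632, -3.1808, 1.8868)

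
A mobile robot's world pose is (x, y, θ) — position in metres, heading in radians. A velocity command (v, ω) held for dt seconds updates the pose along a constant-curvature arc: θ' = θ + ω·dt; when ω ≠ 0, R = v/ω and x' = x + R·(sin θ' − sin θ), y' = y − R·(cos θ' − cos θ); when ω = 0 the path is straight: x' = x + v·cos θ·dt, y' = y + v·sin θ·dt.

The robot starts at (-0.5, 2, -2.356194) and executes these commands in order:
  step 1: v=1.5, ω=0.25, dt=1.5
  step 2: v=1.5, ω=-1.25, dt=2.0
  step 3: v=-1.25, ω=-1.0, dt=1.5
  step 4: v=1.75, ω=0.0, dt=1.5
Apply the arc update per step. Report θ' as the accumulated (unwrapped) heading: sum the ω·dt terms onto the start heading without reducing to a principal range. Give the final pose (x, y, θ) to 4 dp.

step 1: θ'=-1.9812 (R=6.0000) → pose (-1.7591, 0.1512, -1.9812)
step 2: θ'=-4.4812 (R=-1.2000) → pose (-4.0276, 0.3550, -4.4812)
step 3: θ'=-5.9812 (R=1.2500) → pose (-4.8725, -1.1249, -5.9812)
step 4: θ'=-5.9812 (straight) → pose (-2.3663, -0.3441, -5.9812)

(-2.3663, -0.3441, -5.9812)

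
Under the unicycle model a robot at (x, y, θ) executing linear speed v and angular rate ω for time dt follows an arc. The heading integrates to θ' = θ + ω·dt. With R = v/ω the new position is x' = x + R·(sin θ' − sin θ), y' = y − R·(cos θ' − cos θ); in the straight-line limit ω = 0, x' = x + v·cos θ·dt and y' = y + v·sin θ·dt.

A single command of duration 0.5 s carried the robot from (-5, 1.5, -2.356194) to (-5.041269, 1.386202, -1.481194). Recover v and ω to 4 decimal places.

Δθ = -1.481194 − -2.356194 = 0.875000
ω = Δθ/dt = 0.875000/0.5 = 1.7500
R = −Δy/(cos θ' − cos θ) = 0.1429
v = R·ω = 0.1429·1.7500 = 0.2500

v = 0.2500, ω = 1.7500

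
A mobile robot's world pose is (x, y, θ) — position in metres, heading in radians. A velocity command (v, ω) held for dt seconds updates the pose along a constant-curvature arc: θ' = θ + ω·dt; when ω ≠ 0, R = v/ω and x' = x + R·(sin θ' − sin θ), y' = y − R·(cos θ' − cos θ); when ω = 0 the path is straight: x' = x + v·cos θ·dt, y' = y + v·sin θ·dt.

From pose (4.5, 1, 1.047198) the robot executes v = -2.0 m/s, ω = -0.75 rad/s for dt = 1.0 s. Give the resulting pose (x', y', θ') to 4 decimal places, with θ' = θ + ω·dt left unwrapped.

θ' = 1.0472 + -0.75·1.0 = 0.2972
R = v/ω = -2.0/-0.75 = 2.6667
x' = 4.5 + 2.6667·(sin 0.2972 − sin 1.0472) = 2.9715
y' = 1 − 2.6667·(cos 0.2972 − cos 1.0472) = -0.2164

(2.9715, -0.2164, 0.2972)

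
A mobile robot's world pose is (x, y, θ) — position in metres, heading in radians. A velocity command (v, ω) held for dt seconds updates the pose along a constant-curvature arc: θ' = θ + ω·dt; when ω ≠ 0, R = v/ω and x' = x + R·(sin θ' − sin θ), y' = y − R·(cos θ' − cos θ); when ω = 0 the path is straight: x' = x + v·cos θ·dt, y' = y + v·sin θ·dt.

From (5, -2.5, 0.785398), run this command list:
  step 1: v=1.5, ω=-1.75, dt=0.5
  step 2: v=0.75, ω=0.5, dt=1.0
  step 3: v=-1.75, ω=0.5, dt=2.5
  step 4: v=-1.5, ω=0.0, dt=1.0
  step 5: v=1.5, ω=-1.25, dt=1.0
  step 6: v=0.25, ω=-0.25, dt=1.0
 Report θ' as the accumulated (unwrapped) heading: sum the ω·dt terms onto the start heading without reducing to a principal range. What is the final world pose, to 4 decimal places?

(5.4158, -5.8724, 0.1604)

step 1: θ'=-0.0896 (R=-0.8571) → pose (5.6828, -2.2524, -0.0896)
step 2: θ'=0.4104 (R=1.5000) → pose (6.4155, -2.1338, 0.4104)
step 3: θ'=1.6604 (R=-3.5000) → pose (4.3259, -5.6564, 1.6604)
step 4: θ'=1.6604 (straight) → pose (4.4601, -7.1504, 1.6604)
step 5: θ'=0.4104 (R=-1.2000) → pose (5.1766, -5.9427, 0.4104)
step 6: θ'=0.1604 (R=-1.0000) → pose (5.4158, -5.8724, 0.1604)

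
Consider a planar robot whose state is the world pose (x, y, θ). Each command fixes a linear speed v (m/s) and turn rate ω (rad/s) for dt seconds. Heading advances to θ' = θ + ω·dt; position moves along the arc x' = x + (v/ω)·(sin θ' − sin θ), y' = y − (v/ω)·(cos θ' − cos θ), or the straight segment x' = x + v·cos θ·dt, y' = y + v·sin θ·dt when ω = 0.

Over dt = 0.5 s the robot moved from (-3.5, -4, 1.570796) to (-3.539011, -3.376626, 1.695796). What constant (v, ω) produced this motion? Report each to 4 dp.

v = 1.2500, ω = 0.2500

Δθ = 1.695796 − 1.570796 = 0.125000
ω = Δθ/dt = 0.125000/0.5 = 0.2500
R = −Δy/(cos θ' − cos θ) = 5.0000
v = R·ω = 5.0000·0.2500 = 1.2500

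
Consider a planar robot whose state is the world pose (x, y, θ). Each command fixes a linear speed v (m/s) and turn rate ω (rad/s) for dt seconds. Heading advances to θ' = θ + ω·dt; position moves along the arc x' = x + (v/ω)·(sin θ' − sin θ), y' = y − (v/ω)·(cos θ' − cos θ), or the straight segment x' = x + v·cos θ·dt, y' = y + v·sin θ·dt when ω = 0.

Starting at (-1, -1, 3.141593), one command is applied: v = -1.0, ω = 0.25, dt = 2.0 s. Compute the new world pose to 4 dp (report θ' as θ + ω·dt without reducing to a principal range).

(0.9177, -0.5103, 3.6416)

θ' = 3.1416 + 0.25·2.0 = 3.6416
R = v/ω = -1.0/0.25 = -4.0000
x' = -1 + -4.0000·(sin 3.6416 − sin 3.1416) = 0.9177
y' = -1 − -4.0000·(cos 3.6416 − cos 3.1416) = -0.5103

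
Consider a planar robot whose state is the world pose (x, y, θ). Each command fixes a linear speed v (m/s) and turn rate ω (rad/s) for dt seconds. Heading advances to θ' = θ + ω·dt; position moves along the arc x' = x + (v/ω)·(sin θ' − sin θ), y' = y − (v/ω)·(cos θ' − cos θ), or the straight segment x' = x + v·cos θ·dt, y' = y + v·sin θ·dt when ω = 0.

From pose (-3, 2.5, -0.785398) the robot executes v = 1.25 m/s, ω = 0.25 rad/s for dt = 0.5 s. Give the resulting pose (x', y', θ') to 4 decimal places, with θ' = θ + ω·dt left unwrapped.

θ' = -0.7854 + 0.25·0.5 = -0.6604
R = v/ω = 1.25/0.25 = 5.0000
x' = -3 + 5.0000·(sin -0.6604 − sin -0.7854) = -2.5316
y' = 2.5 − 5.0000·(cos -0.6604 − cos -0.7854) = 2.0868

(-2.5316, 2.0868, -0.6604)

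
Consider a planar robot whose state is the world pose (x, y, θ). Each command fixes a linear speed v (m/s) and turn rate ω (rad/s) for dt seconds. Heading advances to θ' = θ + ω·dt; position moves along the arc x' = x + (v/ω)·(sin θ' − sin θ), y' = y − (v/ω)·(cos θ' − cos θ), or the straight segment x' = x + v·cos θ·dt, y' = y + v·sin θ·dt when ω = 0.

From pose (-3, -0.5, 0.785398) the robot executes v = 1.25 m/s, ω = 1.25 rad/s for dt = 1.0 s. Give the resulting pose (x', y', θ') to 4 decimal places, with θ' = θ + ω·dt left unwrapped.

(-2.8131, 0.6552, 2.0354)

θ' = 0.7854 + 1.25·1.0 = 2.0354
R = v/ω = 1.25/1.25 = 1.0000
x' = -3 + 1.0000·(sin 2.0354 − sin 0.7854) = -2.8131
y' = -0.5 − 1.0000·(cos 2.0354 − cos 0.7854) = 0.6552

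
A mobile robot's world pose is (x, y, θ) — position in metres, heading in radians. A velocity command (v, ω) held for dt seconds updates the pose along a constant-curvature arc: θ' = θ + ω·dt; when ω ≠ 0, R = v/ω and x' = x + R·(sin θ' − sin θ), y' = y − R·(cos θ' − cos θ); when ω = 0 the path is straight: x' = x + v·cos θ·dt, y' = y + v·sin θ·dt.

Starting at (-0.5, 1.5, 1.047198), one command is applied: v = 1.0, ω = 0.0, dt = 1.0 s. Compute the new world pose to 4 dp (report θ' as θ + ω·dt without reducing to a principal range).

(0.0000, 2.3660, 1.0472)

θ' = 1.0472 + 0.0·1.0 = 1.0472
ω = 0 → straight: x' = -0.5 + 1.0·cos(1.0472)·1.0 = 0.0000
y' = 1.5 + 1.0·sin(1.0472)·1.0 = 2.3660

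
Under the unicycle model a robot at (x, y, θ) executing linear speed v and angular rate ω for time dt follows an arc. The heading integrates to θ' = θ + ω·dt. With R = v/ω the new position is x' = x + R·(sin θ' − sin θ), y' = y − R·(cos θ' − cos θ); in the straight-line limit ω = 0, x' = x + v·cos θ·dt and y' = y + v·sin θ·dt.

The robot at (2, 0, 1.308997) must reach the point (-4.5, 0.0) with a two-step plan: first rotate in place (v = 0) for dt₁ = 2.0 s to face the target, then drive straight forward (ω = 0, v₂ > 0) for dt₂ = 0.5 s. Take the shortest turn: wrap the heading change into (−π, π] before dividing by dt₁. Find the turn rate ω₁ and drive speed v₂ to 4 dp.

heading to target = atan2(0−0, -4.5−2) = 3.1416
Δθ = wrap(3.1416 − 1.3090) = 1.8326; ω₁ = Δθ/dt₁ = 0.9163
distance = √((-4.5−2)² + (0−0)²) = 6.5000; v₂ = distance/dt₂ = 13.0000

ω₁ = 0.9163, v₂ = 13.0000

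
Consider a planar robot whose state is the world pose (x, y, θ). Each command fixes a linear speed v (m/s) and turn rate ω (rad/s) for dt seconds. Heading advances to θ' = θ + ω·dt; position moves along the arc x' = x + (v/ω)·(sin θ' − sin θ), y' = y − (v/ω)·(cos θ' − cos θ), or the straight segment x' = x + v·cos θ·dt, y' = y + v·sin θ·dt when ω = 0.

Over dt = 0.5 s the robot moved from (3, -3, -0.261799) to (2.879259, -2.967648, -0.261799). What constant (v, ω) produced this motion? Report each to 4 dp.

Δθ = -0.261799 − -0.261799 = 0.000000
ω = Δθ/dt = 0.000000/0.5 = 0.0000
ω = 0 → v = (Δx·cos θ + Δy·sin θ)/dt = -0.2500

v = -0.2500, ω = 0.0000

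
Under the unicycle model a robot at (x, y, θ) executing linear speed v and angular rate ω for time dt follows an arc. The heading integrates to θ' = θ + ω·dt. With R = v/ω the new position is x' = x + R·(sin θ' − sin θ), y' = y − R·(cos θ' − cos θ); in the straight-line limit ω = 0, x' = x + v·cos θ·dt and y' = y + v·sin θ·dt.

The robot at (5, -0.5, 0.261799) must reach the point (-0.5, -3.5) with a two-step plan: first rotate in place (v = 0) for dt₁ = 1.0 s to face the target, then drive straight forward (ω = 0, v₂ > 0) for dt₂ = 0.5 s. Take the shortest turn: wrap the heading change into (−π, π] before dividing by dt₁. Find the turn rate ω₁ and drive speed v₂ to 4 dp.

ω₁ = -2.9040, v₂ = 12.5300

heading to target = atan2(-3.5−-0.5, -0.5−5) = -2.6422
Δθ = wrap(-2.6422 − 0.2618) = -2.9040; ω₁ = Δθ/dt₁ = -2.9040
distance = √((-0.5−5)² + (-3.5−-0.5)²) = 6.2650; v₂ = distance/dt₂ = 12.5300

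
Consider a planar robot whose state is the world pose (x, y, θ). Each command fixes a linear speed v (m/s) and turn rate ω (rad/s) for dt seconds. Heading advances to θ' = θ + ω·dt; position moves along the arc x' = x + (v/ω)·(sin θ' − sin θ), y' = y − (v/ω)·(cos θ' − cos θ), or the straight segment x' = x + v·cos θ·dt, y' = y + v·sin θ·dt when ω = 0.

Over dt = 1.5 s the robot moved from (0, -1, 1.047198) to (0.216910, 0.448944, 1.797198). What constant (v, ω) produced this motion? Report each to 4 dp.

Δθ = 1.797198 − 1.047198 = 0.750000
ω = Δθ/dt = 0.750000/1.5 = 0.5000
R = −Δy/(cos θ' − cos θ) = 2.0000
v = R·ω = 2.0000·0.5000 = 1.0000

v = 1.0000, ω = 0.5000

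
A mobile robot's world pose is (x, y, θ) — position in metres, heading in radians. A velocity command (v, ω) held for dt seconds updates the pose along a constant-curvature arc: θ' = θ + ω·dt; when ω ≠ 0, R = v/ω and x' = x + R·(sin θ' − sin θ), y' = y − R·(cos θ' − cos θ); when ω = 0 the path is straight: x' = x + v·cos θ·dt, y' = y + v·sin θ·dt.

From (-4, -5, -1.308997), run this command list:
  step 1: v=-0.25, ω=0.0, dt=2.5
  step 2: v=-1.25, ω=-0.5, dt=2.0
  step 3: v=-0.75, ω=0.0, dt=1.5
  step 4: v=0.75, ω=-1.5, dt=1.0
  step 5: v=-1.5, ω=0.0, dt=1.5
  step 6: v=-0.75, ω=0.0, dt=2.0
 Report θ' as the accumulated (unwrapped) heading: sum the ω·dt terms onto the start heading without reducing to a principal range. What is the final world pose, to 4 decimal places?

step 1: θ'=-1.3090 (straight) → pose (-4.1618, -4.3963, -1.3090)
step 2: θ'=-2.3090 (R=2.5000) → pose (-3.5961, -2.0669, -2.3090)
step 3: θ'=-2.3090 (straight) → pose (-2.8391, -1.2347, -2.3090)
step 4: θ'=-3.8090 (R=-0.5000) → pose (-3.5184, -1.2909, -3.8090)
step 5: θ'=-3.8090 (straight) → pose (-1.7512, -2.6836, -3.8090)
step 6: θ'=-3.8090 (straight) → pose (-0.5730, -3.6120, -3.8090)

(-0.5730, -3.6120, -3.8090)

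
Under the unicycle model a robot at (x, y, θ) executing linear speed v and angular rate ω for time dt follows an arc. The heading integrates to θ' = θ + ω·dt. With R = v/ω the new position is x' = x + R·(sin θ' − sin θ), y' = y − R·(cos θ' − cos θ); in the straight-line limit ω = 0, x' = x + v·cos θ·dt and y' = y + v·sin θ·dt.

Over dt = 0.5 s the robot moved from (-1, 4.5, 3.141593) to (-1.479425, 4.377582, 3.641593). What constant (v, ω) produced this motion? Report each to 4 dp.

v = 1.0000, ω = 1.0000

Δθ = 3.641593 − 3.141593 = 0.500000
ω = Δθ/dt = 0.500000/0.5 = 1.0000
R = Δx/(sin θ' − sin θ) = 1.0000
v = R·ω = 1.0000·1.0000 = 1.0000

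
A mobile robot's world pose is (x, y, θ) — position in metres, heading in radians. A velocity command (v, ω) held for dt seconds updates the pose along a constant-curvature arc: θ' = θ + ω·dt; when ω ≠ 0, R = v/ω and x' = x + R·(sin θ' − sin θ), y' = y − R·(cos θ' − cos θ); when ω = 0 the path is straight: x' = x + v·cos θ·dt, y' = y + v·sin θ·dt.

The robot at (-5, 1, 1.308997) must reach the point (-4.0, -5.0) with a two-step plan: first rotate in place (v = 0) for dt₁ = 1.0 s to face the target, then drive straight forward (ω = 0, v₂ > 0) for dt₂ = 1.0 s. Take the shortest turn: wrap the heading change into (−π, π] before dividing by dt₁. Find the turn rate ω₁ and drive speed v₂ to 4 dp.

heading to target = atan2(-5−1, -4−-5) = -1.4056
Δθ = wrap(-1.4056 − 1.3090) = -2.7146; ω₁ = Δθ/dt₁ = -2.7146
distance = √((-4−-5)² + (-5−1)²) = 6.0828; v₂ = distance/dt₂ = 6.0828

ω₁ = -2.7146, v₂ = 6.0828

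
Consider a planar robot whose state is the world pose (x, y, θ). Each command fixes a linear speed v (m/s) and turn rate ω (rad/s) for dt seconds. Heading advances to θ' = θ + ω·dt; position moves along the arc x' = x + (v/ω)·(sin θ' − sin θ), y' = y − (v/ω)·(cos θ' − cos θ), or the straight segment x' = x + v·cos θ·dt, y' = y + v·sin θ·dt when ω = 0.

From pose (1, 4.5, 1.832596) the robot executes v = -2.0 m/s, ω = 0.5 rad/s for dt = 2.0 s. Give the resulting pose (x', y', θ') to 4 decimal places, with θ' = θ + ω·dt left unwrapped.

(3.6473, 1.7247, 2.8326)

θ' = 1.8326 + 0.5·2.0 = 2.8326
R = v/ω = -2.0/0.5 = -4.0000
x' = 1 + -4.0000·(sin 2.8326 − sin 1.8326) = 3.6473
y' = 4.5 − -4.0000·(cos 2.8326 − cos 1.8326) = 1.7247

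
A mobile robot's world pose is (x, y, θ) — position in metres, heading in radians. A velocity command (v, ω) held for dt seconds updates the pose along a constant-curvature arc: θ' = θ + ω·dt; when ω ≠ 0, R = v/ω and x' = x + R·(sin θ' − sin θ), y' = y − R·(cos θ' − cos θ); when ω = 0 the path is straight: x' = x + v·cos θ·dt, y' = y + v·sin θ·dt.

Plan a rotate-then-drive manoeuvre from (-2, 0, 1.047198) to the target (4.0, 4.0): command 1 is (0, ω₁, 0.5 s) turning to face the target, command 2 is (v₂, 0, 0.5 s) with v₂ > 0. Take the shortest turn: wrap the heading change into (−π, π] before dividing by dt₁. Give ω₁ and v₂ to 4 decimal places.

ω₁ = -0.9184, v₂ = 14.4222

heading to target = atan2(4−0, 4−-2) = 0.5880
Δθ = wrap(0.5880 − 1.0472) = -0.4592; ω₁ = Δθ/dt₁ = -0.9184
distance = √((4−-2)² + (4−0)²) = 7.2111; v₂ = distance/dt₂ = 14.4222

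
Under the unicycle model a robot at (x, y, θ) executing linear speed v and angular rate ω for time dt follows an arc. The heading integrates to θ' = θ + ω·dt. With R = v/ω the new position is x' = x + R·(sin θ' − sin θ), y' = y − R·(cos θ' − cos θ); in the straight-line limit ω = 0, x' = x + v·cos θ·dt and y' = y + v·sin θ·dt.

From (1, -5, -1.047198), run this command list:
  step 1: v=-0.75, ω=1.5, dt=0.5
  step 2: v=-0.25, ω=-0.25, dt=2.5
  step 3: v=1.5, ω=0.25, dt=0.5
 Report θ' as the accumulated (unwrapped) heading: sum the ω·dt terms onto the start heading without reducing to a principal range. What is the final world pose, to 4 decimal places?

(0.6985, -4.9877, -0.7972)

step 1: θ'=-0.2972 (R=-0.5000) → pose (0.7134, -4.7719, -0.2972)
step 2: θ'=-0.9222 (R=1.0000) → pose (0.2093, -4.4198, -0.9222)
step 3: θ'=-0.7972 (R=6.0000) → pose (0.6985, -4.9877, -0.7972)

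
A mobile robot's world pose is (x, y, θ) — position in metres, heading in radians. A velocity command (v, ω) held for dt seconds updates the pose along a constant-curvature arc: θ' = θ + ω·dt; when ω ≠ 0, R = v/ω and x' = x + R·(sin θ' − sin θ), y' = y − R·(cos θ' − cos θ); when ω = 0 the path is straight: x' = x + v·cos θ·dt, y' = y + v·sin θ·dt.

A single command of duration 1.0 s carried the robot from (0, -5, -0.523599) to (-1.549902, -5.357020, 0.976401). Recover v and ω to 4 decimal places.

Δθ = 0.976401 − -0.523599 = 1.500000
ω = Δθ/dt = 1.500000/1.0 = 1.5000
R = Δx/(sin θ' − sin θ) = -1.1667
v = R·ω = -1.1667·1.5000 = -1.7500

v = -1.7500, ω = 1.5000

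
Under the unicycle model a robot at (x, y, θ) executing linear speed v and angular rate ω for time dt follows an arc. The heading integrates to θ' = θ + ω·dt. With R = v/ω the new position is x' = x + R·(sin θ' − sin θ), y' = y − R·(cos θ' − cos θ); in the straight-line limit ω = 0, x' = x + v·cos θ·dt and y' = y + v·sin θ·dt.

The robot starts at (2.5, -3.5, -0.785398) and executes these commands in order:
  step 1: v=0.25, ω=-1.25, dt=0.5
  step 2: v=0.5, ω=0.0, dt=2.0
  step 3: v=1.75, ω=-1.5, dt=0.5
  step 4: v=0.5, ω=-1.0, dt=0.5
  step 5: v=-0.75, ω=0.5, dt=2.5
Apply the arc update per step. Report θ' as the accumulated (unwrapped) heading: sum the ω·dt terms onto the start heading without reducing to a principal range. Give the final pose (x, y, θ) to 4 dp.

step 1: θ'=-1.4104 (R=-0.2000) → pose (2.5560, -3.6095, -1.4104)
step 2: θ'=-1.4104 (straight) → pose (2.7157, -4.5966, -1.4104)
step 3: θ'=-2.1604 (R=-1.1667) → pose (2.5337, -5.4317, -2.1604)
step 4: θ'=-2.6604 (R=-0.5000) → pose (2.3496, -5.5969, -2.6604)
step 5: θ'=-1.4104 (R=-1.5000) → pose (3.1360, -4.0276, -1.4104)

(3.1360, -4.0276, -1.4104)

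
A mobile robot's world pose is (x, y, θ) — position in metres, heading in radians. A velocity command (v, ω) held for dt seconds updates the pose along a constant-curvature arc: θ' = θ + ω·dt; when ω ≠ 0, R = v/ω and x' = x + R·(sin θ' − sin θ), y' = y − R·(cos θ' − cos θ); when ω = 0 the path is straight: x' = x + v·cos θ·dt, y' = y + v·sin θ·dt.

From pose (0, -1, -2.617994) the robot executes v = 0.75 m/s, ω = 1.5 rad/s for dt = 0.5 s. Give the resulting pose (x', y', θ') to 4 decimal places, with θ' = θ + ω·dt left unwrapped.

θ' = -2.6180 + 1.5·0.5 = -1.8680
R = v/ω = 0.75/1.5 = 0.5000
x' = 0 + 0.5000·(sin -1.8680 − sin -2.6180) = -0.2281
y' = -1 − 0.5000·(cos -1.8680 − cos -2.6180) = -1.2866

(-0.2281, -1.2866, -1.8680)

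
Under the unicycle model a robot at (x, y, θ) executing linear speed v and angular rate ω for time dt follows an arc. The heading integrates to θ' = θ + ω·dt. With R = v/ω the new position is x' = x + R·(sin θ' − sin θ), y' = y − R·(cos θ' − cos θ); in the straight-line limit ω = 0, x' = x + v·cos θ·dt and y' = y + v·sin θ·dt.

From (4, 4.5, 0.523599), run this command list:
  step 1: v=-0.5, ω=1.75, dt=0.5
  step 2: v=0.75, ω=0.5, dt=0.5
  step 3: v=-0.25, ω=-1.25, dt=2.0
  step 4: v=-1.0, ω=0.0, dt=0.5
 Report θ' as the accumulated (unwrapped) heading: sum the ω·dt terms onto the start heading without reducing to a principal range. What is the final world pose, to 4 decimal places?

step 1: θ'=1.3986 (R=-0.2857) → pose (3.8614, 4.3015, 1.3986)
step 2: θ'=1.6486 (R=1.5000) → pose (3.8790, 4.6751, 1.6486)
step 3: θ'=-0.8514 (R=0.2000) → pose (3.5292, 4.5278, -0.8514)
step 4: θ'=-0.8514 (straight) → pose (3.1997, 4.9039, -0.8514)

(3.1997, 4.9039, -0.8514)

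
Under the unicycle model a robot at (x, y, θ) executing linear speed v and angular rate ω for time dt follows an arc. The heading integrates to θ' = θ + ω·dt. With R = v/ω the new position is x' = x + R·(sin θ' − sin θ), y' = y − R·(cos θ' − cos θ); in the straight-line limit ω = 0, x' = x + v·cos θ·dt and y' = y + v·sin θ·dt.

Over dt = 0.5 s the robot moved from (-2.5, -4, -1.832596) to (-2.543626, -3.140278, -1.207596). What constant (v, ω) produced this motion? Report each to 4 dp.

v = -1.7500, ω = 1.2500

Δθ = -1.207596 − -1.832596 = 0.625000
ω = Δθ/dt = 0.625000/0.5 = 1.2500
R = −Δy/(cos θ' − cos θ) = -1.4000
v = R·ω = -1.4000·1.2500 = -1.7500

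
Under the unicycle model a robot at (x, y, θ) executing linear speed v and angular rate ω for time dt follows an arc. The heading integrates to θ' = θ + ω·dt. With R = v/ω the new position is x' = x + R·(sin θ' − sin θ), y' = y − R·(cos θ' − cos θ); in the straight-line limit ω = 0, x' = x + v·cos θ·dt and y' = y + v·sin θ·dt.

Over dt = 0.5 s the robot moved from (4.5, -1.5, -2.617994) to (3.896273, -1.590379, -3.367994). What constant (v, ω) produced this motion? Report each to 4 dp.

Δθ = -3.367994 − -2.617994 = -0.750000
ω = Δθ/dt = -0.750000/0.5 = -1.5000
R = Δx/(sin θ' − sin θ) = -0.8333
v = R·ω = -0.8333·-1.5000 = 1.2500

v = 1.2500, ω = -1.5000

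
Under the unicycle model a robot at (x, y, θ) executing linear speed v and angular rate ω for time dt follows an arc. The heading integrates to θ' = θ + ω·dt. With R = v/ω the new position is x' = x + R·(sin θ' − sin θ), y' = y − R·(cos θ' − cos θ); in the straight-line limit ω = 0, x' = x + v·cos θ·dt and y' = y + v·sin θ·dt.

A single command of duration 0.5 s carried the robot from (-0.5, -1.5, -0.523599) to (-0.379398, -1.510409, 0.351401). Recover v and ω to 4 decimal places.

Δθ = 0.351401 − -0.523599 = 0.875000
ω = Δθ/dt = 0.875000/0.5 = 1.7500
R = Δx/(sin θ' − sin θ) = 0.1429
v = R·ω = 0.1429·1.7500 = 0.2500

v = 0.2500, ω = 1.7500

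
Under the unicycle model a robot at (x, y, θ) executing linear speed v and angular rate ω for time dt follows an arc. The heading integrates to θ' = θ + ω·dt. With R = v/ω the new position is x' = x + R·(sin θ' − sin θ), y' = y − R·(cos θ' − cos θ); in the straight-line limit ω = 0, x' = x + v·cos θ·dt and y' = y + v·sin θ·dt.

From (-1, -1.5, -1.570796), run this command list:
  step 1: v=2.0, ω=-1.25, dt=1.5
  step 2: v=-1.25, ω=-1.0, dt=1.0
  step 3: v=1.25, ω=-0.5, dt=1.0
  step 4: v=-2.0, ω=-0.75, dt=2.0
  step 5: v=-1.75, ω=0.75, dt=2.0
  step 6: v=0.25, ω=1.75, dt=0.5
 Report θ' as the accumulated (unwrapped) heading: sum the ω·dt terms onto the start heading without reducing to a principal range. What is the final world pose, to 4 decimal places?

step 1: θ'=-3.4458 (R=-1.6000) → pose (-3.0793, -3.0265, -3.4458)
step 2: θ'=-4.4458 (R=1.2500) → pose (-2.2478, -3.8898, -4.4458)
step 3: θ'=-4.9458 (R=-2.5000) → pose (-2.2684, -2.6530, -4.9458)
step 4: θ'=-6.4458 (R=2.6667) → pose (-5.2944, -4.6677, -6.4458)
step 5: θ'=-4.9458 (R=-2.3333) → pose (-7.9422, -6.4306, -4.9458)
step 6: θ'=-4.0708 (R=0.1429) → pose (-7.9668, -6.3120, -4.0708)

(-7.9668, -6.3120, -4.0708)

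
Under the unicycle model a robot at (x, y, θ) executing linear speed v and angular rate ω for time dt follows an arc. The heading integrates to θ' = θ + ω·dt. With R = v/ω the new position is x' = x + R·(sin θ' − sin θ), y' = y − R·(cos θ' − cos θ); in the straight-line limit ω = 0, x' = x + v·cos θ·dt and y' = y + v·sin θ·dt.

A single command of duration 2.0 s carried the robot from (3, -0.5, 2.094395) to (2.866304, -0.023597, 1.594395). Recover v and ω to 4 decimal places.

Δθ = 1.594395 − 2.094395 = -0.500000
ω = Δθ/dt = -0.500000/2.0 = -0.2500
R = −Δy/(cos θ' − cos θ) = -1.0000
v = R·ω = -1.0000·-0.2500 = 0.2500

v = 0.2500, ω = -0.2500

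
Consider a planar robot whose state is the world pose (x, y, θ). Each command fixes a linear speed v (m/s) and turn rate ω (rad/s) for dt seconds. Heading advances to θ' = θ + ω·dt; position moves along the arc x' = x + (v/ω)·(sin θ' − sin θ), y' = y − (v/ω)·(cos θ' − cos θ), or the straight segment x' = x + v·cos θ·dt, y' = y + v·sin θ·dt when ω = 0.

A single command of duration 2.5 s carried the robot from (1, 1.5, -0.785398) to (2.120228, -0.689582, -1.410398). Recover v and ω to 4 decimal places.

Δθ = -1.410398 − -0.785398 = -0.625000
ω = Δθ/dt = -0.625000/2.5 = -0.2500
R = −Δy/(cos θ' − cos θ) = -4.0000
v = R·ω = -4.0000·-0.2500 = 1.0000

v = 1.0000, ω = -0.2500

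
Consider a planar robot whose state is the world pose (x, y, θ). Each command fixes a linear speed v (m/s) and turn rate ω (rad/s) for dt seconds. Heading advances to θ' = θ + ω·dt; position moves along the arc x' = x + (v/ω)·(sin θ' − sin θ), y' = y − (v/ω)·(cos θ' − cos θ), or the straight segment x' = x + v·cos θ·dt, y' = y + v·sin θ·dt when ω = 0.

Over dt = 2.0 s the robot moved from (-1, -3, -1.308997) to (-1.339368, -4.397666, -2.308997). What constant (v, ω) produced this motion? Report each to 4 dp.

Δθ = -2.308997 − -1.308997 = -1.000000
ω = Δθ/dt = -1.000000/2.0 = -0.5000
R = −Δy/(cos θ' − cos θ) = -1.5000
v = R·ω = -1.5000·-0.5000 = 0.7500

v = 0.7500, ω = -0.5000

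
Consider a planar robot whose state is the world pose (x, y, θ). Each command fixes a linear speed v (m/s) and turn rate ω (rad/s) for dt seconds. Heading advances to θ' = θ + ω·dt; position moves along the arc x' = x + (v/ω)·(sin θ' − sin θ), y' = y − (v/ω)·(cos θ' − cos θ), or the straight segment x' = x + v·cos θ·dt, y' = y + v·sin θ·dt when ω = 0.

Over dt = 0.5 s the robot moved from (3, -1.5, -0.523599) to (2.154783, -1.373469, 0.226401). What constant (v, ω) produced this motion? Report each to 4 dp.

Δθ = 0.226401 − -0.523599 = 0.750000
ω = Δθ/dt = 0.750000/0.5 = 1.5000
R = Δx/(sin θ' − sin θ) = -1.1667
v = R·ω = -1.1667·1.5000 = -1.7500

v = -1.7500, ω = 1.5000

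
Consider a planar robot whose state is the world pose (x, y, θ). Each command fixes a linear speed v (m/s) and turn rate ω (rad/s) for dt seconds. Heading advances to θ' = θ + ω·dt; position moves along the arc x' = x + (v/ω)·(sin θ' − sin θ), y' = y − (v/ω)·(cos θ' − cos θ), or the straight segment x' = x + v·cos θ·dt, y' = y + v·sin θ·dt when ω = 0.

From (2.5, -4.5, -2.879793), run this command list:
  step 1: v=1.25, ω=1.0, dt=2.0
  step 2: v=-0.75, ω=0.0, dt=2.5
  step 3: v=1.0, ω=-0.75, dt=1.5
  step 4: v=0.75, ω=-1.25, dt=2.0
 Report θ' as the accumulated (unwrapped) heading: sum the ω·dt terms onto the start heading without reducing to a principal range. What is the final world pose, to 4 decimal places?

step 1: θ'=-0.8798 (R=1.2500) → pose (1.8603, -6.5040, -0.8798)
step 2: θ'=-0.8798 (straight) → pose (0.6653, -5.0592, -0.8798)
step 3: θ'=-2.0048 (R=-1.3333) → pose (0.8476, -6.4696, -2.0048)
step 4: θ'=-4.5048 (R=-0.6000) → pose (-0.2839, -6.3409, -4.5048)

(-0.2839, -6.3409, -4.5048)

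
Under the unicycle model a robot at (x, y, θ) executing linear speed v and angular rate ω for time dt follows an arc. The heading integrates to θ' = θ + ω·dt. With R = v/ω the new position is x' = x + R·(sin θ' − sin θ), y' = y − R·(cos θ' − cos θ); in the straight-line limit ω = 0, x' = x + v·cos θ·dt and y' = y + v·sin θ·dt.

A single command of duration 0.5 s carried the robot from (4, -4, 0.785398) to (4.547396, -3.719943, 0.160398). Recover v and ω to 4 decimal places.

Δθ = 0.160398 − 0.785398 = -0.625000
ω = Δθ/dt = -0.625000/0.5 = -1.2500
R = Δx/(sin θ' − sin θ) = -1.0000
v = R·ω = -1.0000·-1.2500 = 1.2500

v = 1.2500, ω = -1.2500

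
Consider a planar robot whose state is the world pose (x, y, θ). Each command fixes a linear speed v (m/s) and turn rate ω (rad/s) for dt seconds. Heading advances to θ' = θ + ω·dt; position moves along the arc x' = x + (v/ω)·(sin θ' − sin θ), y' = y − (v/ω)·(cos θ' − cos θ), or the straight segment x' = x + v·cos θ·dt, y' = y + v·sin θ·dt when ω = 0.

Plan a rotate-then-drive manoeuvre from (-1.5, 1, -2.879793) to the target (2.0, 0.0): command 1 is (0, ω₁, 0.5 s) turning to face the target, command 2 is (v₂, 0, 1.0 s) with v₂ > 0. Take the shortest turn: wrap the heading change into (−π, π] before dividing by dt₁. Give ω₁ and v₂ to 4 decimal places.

heading to target = atan2(0−1, 2−-1.5) = -0.2783
Δθ = wrap(-0.2783 − -2.8798) = 2.6015; ω₁ = Δθ/dt₁ = 5.2030
distance = √((2−-1.5)² + (0−1)²) = 3.6401; v₂ = distance/dt₂ = 3.6401

ω₁ = 5.2030, v₂ = 3.6401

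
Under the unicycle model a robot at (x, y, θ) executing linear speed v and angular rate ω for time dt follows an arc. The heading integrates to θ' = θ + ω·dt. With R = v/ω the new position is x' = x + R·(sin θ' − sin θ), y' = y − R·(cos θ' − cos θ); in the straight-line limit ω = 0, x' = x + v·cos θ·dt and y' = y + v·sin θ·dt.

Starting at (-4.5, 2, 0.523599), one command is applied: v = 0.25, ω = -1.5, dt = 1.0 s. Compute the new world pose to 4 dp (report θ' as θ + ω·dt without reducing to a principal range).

θ' = 0.5236 + -1.5·1.0 = -0.9764
R = v/ω = 0.25/-1.5 = -0.1667
x' = -4.5 + -0.1667·(sin -0.9764 − sin 0.5236) = -4.2786
y' = 2 − -0.1667·(cos -0.9764 − cos 0.5236) = 1.9490

(-4.2786, 1.9490, -0.9764)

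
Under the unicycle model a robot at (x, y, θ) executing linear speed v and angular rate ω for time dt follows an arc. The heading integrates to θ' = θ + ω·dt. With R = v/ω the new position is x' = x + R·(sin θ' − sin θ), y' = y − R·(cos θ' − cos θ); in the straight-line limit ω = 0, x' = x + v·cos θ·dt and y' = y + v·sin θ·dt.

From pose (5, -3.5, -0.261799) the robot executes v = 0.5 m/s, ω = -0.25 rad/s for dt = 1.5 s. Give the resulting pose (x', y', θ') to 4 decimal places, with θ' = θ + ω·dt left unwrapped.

(5.6716, -3.8238, -0.6368)

θ' = -0.2618 + -0.25·1.5 = -0.6368
R = v/ω = 0.5/-0.25 = -2.0000
x' = 5 + -2.0000·(sin -0.6368 − sin -0.2618) = 5.6716
y' = -3.5 − -2.0000·(cos -0.6368 − cos -0.2618) = -3.8238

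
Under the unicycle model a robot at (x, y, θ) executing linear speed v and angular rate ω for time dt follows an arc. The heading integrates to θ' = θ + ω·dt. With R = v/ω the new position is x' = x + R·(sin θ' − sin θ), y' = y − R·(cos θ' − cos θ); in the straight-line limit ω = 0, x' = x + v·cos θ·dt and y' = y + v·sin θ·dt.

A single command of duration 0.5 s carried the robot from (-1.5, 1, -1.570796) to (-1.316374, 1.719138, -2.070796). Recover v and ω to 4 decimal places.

Δθ = -2.070796 − -1.570796 = -0.500000
ω = Δθ/dt = -0.500000/0.5 = -1.0000
R = −Δy/(cos θ' − cos θ) = 1.5000
v = R·ω = 1.5000·-1.0000 = -1.5000

v = -1.5000, ω = -1.0000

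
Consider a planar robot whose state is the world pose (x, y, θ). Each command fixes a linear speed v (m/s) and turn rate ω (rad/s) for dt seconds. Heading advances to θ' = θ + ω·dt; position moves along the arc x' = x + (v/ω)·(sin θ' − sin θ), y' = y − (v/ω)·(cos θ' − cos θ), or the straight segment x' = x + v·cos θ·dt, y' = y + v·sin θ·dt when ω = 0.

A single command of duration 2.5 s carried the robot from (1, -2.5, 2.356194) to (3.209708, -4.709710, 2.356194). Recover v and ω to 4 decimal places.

Δθ = 2.356194 − 2.356194 = 0.000000
ω = Δθ/dt = 0.000000/2.5 = 0.0000
ω = 0 → v = (Δx·cos θ + Δy·sin θ)/dt = -1.2500

v = -1.2500, ω = 0.0000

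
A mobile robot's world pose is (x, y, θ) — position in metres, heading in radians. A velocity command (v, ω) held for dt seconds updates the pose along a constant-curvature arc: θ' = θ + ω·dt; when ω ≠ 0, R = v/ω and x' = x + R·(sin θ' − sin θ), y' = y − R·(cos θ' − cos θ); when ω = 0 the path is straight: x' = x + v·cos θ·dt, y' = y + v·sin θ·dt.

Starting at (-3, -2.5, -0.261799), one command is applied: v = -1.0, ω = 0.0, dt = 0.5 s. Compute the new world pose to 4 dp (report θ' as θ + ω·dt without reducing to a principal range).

θ' = -0.2618 + 0.0·0.5 = -0.2618
ω = 0 → straight: x' = -3 + -1.0·cos(-0.2618)·0.5 = -3.4830
y' = -2.5 + -1.0·sin(-0.2618)·0.5 = -2.3706

(-3.4830, -2.3706, -0.2618)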